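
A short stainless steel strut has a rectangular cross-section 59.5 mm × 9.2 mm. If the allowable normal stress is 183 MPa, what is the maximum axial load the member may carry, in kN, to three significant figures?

100 kN

A = 547.4 mm².
P_max = σ_allow · A = 183 · 547.4 = 100200 N = 100.2 kN.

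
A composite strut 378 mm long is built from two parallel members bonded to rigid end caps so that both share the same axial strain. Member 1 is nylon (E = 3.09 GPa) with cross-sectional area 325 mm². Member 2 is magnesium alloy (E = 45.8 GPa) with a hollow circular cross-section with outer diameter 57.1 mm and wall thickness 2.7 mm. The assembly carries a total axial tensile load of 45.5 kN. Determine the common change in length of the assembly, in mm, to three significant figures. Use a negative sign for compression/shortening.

A_2 = 461.4 mm².
Equal strain + equilibrium ⇒ each member carries load in proportion to AE: A₁E₁ = 1004000 N, A₂E₂ = 21130000 N, ΣAE = 22140000 N.
δ = PL/ΣAE = 45500·378/22140000 = 0.7769 mm.

0.777 mm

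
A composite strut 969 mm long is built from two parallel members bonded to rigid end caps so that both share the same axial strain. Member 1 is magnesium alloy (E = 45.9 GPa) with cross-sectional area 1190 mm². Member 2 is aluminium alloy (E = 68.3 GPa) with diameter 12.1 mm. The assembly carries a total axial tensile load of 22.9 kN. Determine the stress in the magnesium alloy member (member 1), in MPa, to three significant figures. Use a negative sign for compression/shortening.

16.8 MPa

A_2 = 115 mm².
Equal strain + equilibrium ⇒ each member carries load in proportion to AE: A₁E₁ = 54620000 N, A₂E₂ = 7854000 N, ΣAE = 62470000 N.
σ₁ = P·E₁/ΣAE = 22900·45900/62470000 = 16.82 MPa.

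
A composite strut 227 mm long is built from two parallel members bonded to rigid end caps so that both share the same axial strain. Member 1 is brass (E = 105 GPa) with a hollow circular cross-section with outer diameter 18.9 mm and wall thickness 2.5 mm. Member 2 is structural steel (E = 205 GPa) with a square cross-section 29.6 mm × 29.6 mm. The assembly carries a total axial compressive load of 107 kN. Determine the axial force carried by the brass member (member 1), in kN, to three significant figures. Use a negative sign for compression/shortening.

-7.49 kN

A_1 = 128.8 mm².
A_2 = 876.2 mm².
Equal strain + equilibrium ⇒ each member carries load in proportion to AE: A₁E₁ = 13520000 N, A₂E₂ = 179600000 N, ΣAE = 193100000 N.
F₁ = P·A₁E₁/ΣAE = -107000·13520000/193100000 = -7493 N.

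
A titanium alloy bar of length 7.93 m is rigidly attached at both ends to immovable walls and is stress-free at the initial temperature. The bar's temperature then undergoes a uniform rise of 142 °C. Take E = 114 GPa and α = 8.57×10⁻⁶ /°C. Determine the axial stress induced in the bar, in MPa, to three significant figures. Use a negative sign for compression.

Free thermal expansion αLΔT = 8.57e-6 · 7930 · 142 = 9.65 mm.
The walls impose strain ε = −(9.65)/7930 = -1.2169e-03; σ = Eε = 114000 · -1.2169e-03 = -138.7 MPa.

-139 MPa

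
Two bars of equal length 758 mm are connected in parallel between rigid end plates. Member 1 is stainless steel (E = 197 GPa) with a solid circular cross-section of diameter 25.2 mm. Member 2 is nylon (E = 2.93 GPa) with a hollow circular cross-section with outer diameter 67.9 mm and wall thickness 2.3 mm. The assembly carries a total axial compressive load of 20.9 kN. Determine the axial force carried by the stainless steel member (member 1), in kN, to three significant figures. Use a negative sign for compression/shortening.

-20.6 kN

A_1 = 498.8 mm².
A_2 = 474 mm².
Equal strain + equilibrium ⇒ each member carries load in proportion to AE: A₁E₁ = 98260000 N, A₂E₂ = 1389000 N, ΣAE = 99640000 N.
F₁ = P·A₁E₁/ΣAE = -20900·98260000/99640000 = -20610 N.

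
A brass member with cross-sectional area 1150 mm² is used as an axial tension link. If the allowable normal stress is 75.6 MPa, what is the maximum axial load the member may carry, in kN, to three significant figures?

86.9 kN

P_max = σ_allow · A = 75.6 · 1150 = 86940 N = 86.94 kN.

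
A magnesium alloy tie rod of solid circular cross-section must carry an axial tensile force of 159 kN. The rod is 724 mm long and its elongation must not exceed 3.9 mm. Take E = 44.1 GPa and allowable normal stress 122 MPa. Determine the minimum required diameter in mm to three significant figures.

40.7 mm

Required area A ≥ P/σ_allow = 159000/122 = 1303 mm².
For a solid circular section, d ≥ √(4A/π) = 40.74 mm.
Elongation limit: A ≥ PL/(Eδ_allow) = 159000·724/(44100·3.9) = 669.3 mm² ⇒ d ≥ 29.19 mm.
The stress limit governs.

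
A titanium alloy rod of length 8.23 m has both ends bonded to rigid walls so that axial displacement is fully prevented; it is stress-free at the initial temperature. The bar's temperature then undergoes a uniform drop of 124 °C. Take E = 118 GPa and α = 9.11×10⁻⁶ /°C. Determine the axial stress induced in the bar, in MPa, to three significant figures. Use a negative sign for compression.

Free thermal expansion αLΔT = 9.11e-6 · 8230 · -124 = -9.297 mm.
The walls impose strain ε = −(-9.297)/8230 = 1.1296e-03; σ = Eε = 118000 · 1.1296e-03 = 133.3 MPa.

133 MPa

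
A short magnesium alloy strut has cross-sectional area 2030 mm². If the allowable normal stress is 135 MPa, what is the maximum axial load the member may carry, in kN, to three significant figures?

274 kN

P_max = σ_allow · A = 135 · 2030 = 274000 N = 274.1 kN.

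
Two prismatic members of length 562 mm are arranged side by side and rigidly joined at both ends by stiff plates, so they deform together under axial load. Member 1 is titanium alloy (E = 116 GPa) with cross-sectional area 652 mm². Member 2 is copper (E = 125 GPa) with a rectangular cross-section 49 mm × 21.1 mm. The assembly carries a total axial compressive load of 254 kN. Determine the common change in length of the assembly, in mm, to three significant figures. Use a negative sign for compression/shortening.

-0.697 mm

A_2 = 1034 mm².
Equal strain + equilibrium ⇒ each member carries load in proportion to AE: A₁E₁ = 75630000 N, A₂E₂ = 129200000 N, ΣAE = 204900000 N.
δ = PL/ΣAE = -254000·562/204900000 = -0.6968 mm.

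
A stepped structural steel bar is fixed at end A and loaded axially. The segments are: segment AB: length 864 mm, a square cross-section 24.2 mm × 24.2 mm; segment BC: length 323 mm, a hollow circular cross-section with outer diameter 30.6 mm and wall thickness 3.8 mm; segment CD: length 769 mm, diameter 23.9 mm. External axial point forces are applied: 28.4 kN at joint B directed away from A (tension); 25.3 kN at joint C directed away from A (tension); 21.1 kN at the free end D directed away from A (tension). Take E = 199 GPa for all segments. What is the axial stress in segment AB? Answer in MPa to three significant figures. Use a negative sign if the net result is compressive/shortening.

128 MPa

Internal axial forces (sectioning from the free end, tension +): N_CD = 21.1 kN, N_BC = 46.4 kN, N_AB = 74.8 kN.
A_AB = 585.6 mm².
σ_AB = N_AB/A_AB = 74800/585.6 = 127.7 MPa.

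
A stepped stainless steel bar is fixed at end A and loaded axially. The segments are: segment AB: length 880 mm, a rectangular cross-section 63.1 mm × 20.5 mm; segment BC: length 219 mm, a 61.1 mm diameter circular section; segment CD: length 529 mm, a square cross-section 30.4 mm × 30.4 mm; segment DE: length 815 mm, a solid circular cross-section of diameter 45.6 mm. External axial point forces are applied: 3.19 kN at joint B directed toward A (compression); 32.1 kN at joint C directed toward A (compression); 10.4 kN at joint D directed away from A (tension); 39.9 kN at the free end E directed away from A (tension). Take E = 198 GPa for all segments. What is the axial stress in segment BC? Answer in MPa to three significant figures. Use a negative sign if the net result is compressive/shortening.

6.21 MPa

Internal axial forces (sectioning from the free end, tension +): N_DE = 39.9 kN, N_CD = 50.3 kN, N_BC = 18.2 kN, N_AB = 15.01 kN.
A_BC = 2932 mm².
σ_BC = N_BC/A_BC = 18200/2932 = 6.207 MPa.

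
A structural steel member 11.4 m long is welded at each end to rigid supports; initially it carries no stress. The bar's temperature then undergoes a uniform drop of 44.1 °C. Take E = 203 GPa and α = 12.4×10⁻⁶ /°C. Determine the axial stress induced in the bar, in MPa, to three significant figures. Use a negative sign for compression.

111 MPa

Free thermal expansion αLΔT = 12.4e-6 · 11400 · -44.1 = -6.234 mm.
The walls impose strain ε = −(-6.234)/11400 = 5.4684e-04; σ = Eε = 203000 · 5.4684e-04 = 111 MPa.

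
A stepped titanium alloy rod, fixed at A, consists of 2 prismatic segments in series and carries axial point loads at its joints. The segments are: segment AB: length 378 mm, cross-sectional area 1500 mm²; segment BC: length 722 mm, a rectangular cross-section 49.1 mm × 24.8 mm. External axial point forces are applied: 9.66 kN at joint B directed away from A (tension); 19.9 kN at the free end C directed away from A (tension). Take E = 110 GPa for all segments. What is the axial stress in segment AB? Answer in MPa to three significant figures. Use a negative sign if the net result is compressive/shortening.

Internal axial forces (sectioning from the free end, tension +): N_BC = 19.9 kN, N_AB = 29.56 kN.
σ_AB = N_AB/A_AB = 29560/1500 = 19.71 MPa.

19.7 MPa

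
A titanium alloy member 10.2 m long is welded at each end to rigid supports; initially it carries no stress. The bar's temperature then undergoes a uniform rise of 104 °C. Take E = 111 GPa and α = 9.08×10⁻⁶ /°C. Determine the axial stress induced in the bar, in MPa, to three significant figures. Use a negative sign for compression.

-105 MPa

Free thermal expansion αLΔT = 9.08e-6 · 10200 · 104 = 9.632 mm.
The walls impose strain ε = −(9.632)/10200 = -9.4432e-04; σ = Eε = 111000 · -9.4432e-04 = -104.8 MPa.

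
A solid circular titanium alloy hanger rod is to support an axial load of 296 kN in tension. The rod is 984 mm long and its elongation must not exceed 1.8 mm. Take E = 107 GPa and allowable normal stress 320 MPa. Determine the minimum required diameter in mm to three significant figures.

Required area A ≥ P/σ_allow = 296000/320 = 925 mm².
For a solid circular section, d ≥ √(4A/π) = 34.32 mm.
Elongation limit: A ≥ PL/(Eδ_allow) = 296000·984/(107000·1.8) = 1512 mm² ⇒ d ≥ 43.88 mm.
The elongation limit governs.

43.9 mm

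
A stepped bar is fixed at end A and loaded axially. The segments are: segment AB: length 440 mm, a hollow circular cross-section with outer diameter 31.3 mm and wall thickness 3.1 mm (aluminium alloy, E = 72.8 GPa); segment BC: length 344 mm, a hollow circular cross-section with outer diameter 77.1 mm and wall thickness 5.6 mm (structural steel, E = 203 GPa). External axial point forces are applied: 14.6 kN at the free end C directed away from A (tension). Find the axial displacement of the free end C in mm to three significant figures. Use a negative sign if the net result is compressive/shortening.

0.341 mm

Internal axial forces (sectioning from the free end, tension +): N_BC = 14.6 kN, N_AB = 14.6 kN.
A_AB = 274.6 mm².
A_BC = 1258 mm².
δ_AB = 14600·440/(274.6·72800) = 0.3213 mm
δ_BC = 14600·344/(1258·203000) = 0.01967 mm
δ = Σδ_i = 0.341 mm.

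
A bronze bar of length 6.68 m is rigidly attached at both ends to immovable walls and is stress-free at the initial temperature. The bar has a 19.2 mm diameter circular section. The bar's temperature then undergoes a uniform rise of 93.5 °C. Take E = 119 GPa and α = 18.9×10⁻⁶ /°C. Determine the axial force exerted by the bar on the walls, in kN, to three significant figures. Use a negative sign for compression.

-60.9 kN

Free thermal expansion αLΔT = 18.9e-6 · 6680 · 93.5 = 11.8 mm.
The walls impose strain ε = −(11.8)/6680 = -1.7671e-03; σ = Eε = 119000 · -1.7671e-03 = -210.3 MPa.
Wall reaction R = σ·A = -210.3·289.5 = -60890 N = -60.89 kN.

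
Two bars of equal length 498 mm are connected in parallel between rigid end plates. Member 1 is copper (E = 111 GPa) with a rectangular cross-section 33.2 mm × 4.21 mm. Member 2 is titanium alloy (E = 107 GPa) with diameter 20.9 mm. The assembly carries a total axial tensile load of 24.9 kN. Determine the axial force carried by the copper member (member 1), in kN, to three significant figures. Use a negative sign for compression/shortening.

7.40 kN

A_1 = 139.8 mm².
A_2 = 343.1 mm².
Equal strain + equilibrium ⇒ each member carries load in proportion to AE: A₁E₁ = 15510000 N, A₂E₂ = 36710000 N, ΣAE = 52220000 N.
F₁ = P·A₁E₁/ΣAE = 24900·15510000/52220000 = 7397 N.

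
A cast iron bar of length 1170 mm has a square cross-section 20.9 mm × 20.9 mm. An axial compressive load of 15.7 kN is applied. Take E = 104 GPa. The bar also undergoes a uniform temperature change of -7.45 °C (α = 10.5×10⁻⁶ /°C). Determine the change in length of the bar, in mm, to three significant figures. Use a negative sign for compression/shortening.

A = 436.8 mm².
δ_mech = NL/(AE) = -15700·1170/(436.8·104000) = -0.4044 mm.
δ_thermal = αLΔT = 10.5e-6·1170·-7.45 = -0.09152 mm.
δ = δ_mech + δ_thermal = -0.4959 mm.

-0.496 mm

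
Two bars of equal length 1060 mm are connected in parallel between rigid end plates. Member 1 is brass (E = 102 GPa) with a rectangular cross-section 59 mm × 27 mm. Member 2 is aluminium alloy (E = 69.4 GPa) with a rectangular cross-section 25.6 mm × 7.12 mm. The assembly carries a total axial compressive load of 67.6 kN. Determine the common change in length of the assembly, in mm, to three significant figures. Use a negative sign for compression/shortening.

A_1 = 1593 mm².
A_2 = 182.3 mm².
Equal strain + equilibrium ⇒ each member carries load in proportion to AE: A₁E₁ = 162500000 N, A₂E₂ = 12650000 N, ΣAE = 175100000 N.
δ = PL/ΣAE = -67600·1060/175100000 = -0.4091 mm.

-0.409 mm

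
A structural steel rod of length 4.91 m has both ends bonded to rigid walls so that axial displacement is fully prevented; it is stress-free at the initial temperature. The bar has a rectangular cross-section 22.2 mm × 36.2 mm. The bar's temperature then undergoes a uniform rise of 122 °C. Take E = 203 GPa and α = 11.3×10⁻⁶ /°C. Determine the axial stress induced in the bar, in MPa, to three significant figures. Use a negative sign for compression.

Free thermal expansion αLΔT = 11.3e-6 · 4910 · 122 = 6.769 mm.
The walls impose strain ε = −(6.769)/4910 = -1.3786e-03; σ = Eε = 203000 · -1.3786e-03 = -279.9 MPa.

-280 MPa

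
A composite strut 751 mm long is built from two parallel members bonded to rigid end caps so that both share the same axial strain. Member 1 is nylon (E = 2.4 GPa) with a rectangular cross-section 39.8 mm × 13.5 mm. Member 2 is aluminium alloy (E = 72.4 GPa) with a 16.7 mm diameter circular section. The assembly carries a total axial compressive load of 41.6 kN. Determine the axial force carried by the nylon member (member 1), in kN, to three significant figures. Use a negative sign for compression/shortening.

-3.13 kN

A_1 = 537.3 mm².
A_2 = 219 mm².
Equal strain + equilibrium ⇒ each member carries load in proportion to AE: A₁E₁ = 1290000 N, A₂E₂ = 15860000 N, ΣAE = 17150000 N.
F₁ = P·A₁E₁/ΣAE = -41600·1290000/17150000 = -3128 N.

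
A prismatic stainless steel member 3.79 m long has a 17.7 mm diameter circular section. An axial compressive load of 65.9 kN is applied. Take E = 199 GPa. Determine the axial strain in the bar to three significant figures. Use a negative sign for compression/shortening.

A = 246.1 mm².
σ = N/A = -267.8 MPa; ε = σ/E = -267.8/199000 = -1.346e-03.

-0.00135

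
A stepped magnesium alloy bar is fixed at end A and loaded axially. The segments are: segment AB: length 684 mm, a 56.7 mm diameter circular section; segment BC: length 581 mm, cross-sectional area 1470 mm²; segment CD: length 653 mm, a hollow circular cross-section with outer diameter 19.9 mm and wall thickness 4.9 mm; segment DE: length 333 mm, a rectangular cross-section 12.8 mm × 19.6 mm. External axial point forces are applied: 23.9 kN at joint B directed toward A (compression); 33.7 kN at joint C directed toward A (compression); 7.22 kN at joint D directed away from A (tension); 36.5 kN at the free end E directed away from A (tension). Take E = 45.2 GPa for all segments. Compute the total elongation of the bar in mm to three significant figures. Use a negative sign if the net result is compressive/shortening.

3.81 mm

Internal axial forces (sectioning from the free end, tension +): N_DE = 36.5 kN, N_CD = 43.72 kN, N_BC = 10.02 kN, N_AB = -13.88 kN.
A_AB = 2525 mm².
A_CD = 230.9 mm².
A_DE = 250.9 mm².
δ_AB = -13880·684/(2525·45200) = -0.08319 mm
δ_BC = 10020·581/(1470·45200) = 0.08762 mm
δ_CD = 43720·653/(230.9·45200) = 2.735 mm
δ_DE = 36500·333/(250.9·45200) = 1.072 mm
δ = Σδ_i = 3.812 mm.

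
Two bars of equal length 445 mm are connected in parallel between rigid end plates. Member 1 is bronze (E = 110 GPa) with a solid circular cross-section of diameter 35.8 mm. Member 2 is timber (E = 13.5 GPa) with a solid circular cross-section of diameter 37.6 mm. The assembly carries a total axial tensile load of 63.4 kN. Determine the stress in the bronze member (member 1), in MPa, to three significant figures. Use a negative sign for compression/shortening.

A_1 = 1007 mm².
A_2 = 1110 mm².
Equal strain + equilibrium ⇒ each member carries load in proportion to AE: A₁E₁ = 110700000 N, A₂E₂ = 14990000 N, ΣAE = 125700000 N.
σ₁ = P·E₁/ΣAE = 63400·110000/125700000 = 55.47 MPa.

55.5 MPa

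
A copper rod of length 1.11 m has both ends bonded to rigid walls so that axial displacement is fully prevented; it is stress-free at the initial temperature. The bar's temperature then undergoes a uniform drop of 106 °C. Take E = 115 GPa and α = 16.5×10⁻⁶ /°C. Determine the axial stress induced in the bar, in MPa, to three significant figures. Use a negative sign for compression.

Free thermal expansion αLΔT = 16.5e-6 · 1110 · -106 = -1.941 mm.
The walls impose strain ε = −(-1.941)/1110 = 1.7490e-03; σ = Eε = 115000 · 1.7490e-03 = 201.1 MPa.

201 MPa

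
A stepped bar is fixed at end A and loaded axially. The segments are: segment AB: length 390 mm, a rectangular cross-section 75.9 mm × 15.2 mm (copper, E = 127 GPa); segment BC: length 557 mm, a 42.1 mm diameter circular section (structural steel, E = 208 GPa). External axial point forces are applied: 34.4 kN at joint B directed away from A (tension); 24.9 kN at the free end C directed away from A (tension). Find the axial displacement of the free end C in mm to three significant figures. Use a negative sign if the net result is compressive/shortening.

0.206 mm

Internal axial forces (sectioning from the free end, tension +): N_BC = 24.9 kN, N_AB = 59.3 kN.
A_AB = 1154 mm².
A_BC = 1392 mm².
δ_AB = 59300·390/(1154·127000) = 0.1578 mm
δ_BC = 24900·557/(1392·208000) = 0.0479 mm
δ = Σδ_i = 0.2057 mm.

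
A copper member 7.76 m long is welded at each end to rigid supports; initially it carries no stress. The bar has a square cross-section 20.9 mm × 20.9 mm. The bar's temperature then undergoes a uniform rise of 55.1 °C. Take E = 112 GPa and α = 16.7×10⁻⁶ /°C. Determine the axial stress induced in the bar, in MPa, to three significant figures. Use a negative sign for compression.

-103 MPa

Free thermal expansion αLΔT = 16.7e-6 · 7760 · 55.1 = 7.141 mm.
The walls impose strain ε = −(7.141)/7760 = -9.2017e-04; σ = Eε = 112000 · -9.2017e-04 = -103.1 MPa.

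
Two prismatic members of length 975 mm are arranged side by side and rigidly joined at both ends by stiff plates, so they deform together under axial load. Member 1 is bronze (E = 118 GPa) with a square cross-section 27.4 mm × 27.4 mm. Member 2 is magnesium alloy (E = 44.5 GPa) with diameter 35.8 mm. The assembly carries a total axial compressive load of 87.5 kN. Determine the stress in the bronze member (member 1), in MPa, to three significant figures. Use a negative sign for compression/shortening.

A_1 = 750.8 mm².
A_2 = 1007 mm².
Equal strain + equilibrium ⇒ each member carries load in proportion to AE: A₁E₁ = 88590000 N, A₂E₂ = 44790000 N, ΣAE = 133400000 N.
σ₁ = P·E₁/ΣAE = -87500·118000/133400000 = -77.41 MPa.

-77.4 MPa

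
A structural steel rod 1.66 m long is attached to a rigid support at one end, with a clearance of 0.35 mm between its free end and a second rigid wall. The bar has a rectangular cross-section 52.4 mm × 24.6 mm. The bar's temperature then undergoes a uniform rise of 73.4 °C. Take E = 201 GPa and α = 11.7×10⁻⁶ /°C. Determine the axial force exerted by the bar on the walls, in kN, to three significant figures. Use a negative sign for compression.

Free thermal expansion αLΔT = 11.7e-6 · 1660 · 73.4 = 1.426 mm.
The walls engage after the gap closes; constrained expansion = 1.426 − 0.35 = 1.076 mm.
The walls impose strain ε = −(1.076)/1660 = -6.4794e-04; σ = Eε = 201000 · -6.4794e-04 = -130.2 MPa.
Wall reaction R = σ·A = -130.2·1289 = -167900 N = -167.9 kN.

-168 kN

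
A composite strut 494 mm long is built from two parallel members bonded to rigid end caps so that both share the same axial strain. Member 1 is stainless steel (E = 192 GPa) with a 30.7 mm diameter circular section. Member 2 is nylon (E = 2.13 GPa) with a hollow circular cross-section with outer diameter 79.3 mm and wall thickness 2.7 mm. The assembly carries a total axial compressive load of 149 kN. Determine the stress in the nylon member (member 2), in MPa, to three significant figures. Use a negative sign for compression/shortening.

-2.21 MPa

A_1 = 740.2 mm².
A_2 = 649.7 mm².
Equal strain + equilibrium ⇒ each member carries load in proportion to AE: A₁E₁ = 142100000 N, A₂E₂ = 1384000 N, ΣAE = 143500000 N.
σ₂ = P·E₂/ΣAE = -149000·2130/143500000 = -2.212 MPa.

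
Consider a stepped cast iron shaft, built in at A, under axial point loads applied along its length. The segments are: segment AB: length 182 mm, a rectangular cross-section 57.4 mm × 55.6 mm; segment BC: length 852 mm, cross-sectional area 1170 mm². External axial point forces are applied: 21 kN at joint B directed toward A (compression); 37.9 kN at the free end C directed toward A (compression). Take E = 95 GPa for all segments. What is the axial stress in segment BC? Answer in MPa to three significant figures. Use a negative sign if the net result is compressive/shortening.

-32.4 MPa

Internal axial forces (sectioning from the free end, tension +): N_BC = -37.9 kN, N_AB = -58.9 kN.
σ_BC = N_BC/A_BC = -37900/1170 = -32.39 MPa.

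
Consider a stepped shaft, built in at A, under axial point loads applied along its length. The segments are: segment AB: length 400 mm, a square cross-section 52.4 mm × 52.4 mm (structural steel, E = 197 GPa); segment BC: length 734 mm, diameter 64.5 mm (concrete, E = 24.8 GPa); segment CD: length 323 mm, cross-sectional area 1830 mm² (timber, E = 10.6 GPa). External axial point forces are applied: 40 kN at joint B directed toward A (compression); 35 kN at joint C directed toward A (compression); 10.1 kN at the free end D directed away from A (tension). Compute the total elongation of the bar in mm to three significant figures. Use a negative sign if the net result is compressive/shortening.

-0.105 mm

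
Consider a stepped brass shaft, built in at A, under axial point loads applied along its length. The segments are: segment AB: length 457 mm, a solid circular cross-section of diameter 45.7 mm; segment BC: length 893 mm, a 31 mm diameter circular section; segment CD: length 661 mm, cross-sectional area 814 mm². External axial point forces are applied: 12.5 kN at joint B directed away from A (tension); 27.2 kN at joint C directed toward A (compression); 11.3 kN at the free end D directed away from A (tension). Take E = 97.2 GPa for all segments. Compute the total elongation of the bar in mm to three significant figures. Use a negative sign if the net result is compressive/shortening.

Internal axial forces (sectioning from the free end, tension +): N_CD = 11.3 kN, N_BC = -15.9 kN, N_AB = -3.4 kN.
A_AB = 1640 mm².
A_BC = 754.8 mm².
δ_AB = -3400·457/(1640·97200) = -0.009746 mm
δ_BC = -15900·893/(754.8·97200) = -0.1935 mm
δ_CD = 11300·661/(814·97200) = 0.0944 mm
δ = Σδ_i = -0.1089 mm.

-0.109 mm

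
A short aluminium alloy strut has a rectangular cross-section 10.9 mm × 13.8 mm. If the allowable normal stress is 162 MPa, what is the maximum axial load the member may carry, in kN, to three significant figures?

A = 150.4 mm².
P_max = σ_allow · A = 162 · 150.4 = 24370 N = 24.37 kN.

24.4 kN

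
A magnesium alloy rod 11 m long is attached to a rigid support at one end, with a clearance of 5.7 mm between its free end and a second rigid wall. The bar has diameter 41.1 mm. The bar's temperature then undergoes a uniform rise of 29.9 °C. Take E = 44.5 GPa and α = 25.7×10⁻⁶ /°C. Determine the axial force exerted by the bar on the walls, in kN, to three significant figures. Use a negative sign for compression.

Free thermal expansion αLΔT = 25.7e-6 · 11000 · 29.9 = 8.453 mm.
The walls engage after the gap closes; constrained expansion = 8.453 − 5.7 = 2.753 mm.
The walls impose strain ε = −(2.753)/11000 = -2.5025e-04; σ = Eε = 44500 · -2.5025e-04 = -11.14 MPa.
Wall reaction R = σ·A = -11.14·1327 = -14770 N = -14.77 kN.

-14.8 kN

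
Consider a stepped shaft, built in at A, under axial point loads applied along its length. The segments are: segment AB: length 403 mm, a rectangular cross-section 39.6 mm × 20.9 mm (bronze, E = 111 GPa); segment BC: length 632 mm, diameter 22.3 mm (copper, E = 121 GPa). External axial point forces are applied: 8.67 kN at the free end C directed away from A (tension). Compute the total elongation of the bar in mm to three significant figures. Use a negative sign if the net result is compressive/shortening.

0.154 mm

Internal axial forces (sectioning from the free end, tension +): N_BC = 8.67 kN, N_AB = 8.67 kN.
A_AB = 827.6 mm².
A_BC = 390.6 mm².
δ_AB = 8670·403/(827.6·111000) = 0.03803 mm
δ_BC = 8670·632/(390.6·121000) = 0.1159 mm
δ = Σδ_i = 0.154 mm.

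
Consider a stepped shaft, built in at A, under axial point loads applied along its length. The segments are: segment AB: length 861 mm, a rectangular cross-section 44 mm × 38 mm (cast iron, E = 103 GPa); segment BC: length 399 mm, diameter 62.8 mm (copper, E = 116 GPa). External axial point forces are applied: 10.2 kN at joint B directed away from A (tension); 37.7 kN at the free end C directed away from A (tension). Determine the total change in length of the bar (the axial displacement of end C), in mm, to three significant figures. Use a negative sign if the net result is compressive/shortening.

0.281 mm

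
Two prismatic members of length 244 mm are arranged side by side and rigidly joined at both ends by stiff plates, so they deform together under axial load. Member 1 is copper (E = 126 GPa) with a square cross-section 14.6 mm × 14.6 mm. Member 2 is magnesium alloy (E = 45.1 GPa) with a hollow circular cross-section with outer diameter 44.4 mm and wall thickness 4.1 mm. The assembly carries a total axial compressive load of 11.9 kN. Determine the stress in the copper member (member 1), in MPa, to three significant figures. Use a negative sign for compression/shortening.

A_1 = 213.2 mm².
A_2 = 519.1 mm².
Equal strain + equilibrium ⇒ each member carries load in proportion to AE: A₁E₁ = 26860000 N, A₂E₂ = 23410000 N, ΣAE = 50270000 N.
σ₁ = P·E₁/ΣAE = -11900·126000/50270000 = -29.83 MPa.

-29.8 MPa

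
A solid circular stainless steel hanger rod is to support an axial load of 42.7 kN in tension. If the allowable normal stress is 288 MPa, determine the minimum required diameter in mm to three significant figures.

13.7 mm

Required area A ≥ P/σ_allow = 42700/288 = 148.3 mm².
For a solid circular section, d ≥ √(4A/π) = 13.74 mm.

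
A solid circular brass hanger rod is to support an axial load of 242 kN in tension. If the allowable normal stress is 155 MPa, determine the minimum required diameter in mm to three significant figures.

Required area A ≥ P/σ_allow = 242000/155 = 1561 mm².
For a solid circular section, d ≥ √(4A/π) = 44.59 mm.

44.6 mm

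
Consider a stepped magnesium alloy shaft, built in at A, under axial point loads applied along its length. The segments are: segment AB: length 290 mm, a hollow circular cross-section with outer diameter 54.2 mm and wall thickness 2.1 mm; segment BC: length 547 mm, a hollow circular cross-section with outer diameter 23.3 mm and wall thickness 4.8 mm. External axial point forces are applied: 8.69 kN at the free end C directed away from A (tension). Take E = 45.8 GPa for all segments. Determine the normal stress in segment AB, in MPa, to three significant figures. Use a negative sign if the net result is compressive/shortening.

25.3 MPa

Internal axial forces (sectioning from the free end, tension +): N_BC = 8.69 kN, N_AB = 8.69 kN.
A_AB = 343.7 mm².
σ_AB = N_AB/A_AB = 8690/343.7 = 25.28 MPa.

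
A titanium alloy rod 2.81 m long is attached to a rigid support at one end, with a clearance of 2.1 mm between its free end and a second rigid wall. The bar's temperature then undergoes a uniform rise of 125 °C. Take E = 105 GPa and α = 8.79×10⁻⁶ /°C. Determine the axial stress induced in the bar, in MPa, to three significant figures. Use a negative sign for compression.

-36.9 MPa

Free thermal expansion αLΔT = 8.79e-6 · 2810 · 125 = 3.087 mm.
The walls engage after the gap closes; constrained expansion = 3.087 − 2.1 = 0.9875 mm.
The walls impose strain ε = −(0.9875)/2810 = -3.5142e-04; σ = Eε = 105000 · -3.5142e-04 = -36.9 MPa.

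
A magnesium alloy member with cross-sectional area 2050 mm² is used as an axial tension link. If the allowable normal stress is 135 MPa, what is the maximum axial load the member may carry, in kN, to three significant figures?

P_max = σ_allow · A = 135 · 2050 = 276800 N = 276.8 kN.

277 kN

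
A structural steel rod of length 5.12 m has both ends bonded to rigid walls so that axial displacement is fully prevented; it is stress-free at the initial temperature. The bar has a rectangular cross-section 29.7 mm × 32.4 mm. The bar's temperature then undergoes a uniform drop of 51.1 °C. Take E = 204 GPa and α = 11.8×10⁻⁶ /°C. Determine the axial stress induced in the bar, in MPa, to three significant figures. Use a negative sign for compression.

123 MPa

Free thermal expansion αLΔT = 11.8e-6 · 5120 · -51.1 = -3.087 mm.
The walls impose strain ε = −(-3.087)/5120 = 6.0298e-04; σ = Eε = 204000 · 6.0298e-04 = 123 MPa.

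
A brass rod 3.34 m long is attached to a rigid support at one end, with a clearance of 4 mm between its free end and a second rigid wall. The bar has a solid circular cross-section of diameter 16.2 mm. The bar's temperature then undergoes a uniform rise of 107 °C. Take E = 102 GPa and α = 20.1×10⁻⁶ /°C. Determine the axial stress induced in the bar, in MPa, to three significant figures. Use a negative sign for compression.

-97.2 MPa

Free thermal expansion αLΔT = 20.1e-6 · 3340 · 107 = 7.183 mm.
The walls engage after the gap closes; constrained expansion = 7.183 − 4 = 3.183 mm.
The walls impose strain ε = −(3.183)/3340 = -9.5310e-04; σ = Eε = 102000 · -9.5310e-04 = -97.22 MPa.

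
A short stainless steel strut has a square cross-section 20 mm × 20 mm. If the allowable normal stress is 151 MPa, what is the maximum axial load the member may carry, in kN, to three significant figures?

60.4 kN

A = 400 mm².
P_max = σ_allow · A = 151 · 400 = 60400 N = 60.4 kN.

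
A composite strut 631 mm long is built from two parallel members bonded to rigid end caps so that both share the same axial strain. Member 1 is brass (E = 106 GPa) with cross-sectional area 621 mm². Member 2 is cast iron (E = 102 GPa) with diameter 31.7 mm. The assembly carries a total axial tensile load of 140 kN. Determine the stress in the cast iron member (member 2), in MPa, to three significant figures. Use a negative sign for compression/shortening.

A_2 = 789.2 mm².
Equal strain + equilibrium ⇒ each member carries load in proportion to AE: A₁E₁ = 65830000 N, A₂E₂ = 80500000 N, ΣAE = 146300000 N.
σ₂ = P·E₂/ΣAE = 140000·102000/146300000 = 97.59 MPa.

97.6 MPa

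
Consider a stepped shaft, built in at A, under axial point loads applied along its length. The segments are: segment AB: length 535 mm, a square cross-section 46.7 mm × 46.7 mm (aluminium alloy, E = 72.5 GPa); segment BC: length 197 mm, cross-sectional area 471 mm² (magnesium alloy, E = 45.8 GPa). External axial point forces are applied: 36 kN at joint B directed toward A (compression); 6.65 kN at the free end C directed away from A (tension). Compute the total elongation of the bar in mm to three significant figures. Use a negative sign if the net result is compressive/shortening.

-0.0386 mm

Internal axial forces (sectioning from the free end, tension +): N_BC = 6.65 kN, N_AB = -29.35 kN.
A_AB = 2181 mm².
δ_AB = -29350·535/(2181·72500) = -0.09931 mm
δ_BC = 6650·197/(471·45800) = 0.06073 mm
δ = Σδ_i = -0.03858 mm.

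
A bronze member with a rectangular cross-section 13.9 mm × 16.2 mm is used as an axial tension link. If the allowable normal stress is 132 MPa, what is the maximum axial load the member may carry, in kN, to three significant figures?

A = 225.2 mm².
P_max = σ_allow · A = 132 · 225.2 = 29720 N = 29.72 kN.

29.7 kN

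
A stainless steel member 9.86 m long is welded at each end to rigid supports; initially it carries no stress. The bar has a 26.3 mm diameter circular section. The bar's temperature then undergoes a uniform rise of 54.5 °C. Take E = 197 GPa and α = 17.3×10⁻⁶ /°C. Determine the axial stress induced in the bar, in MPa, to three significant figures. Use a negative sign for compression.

-186 MPa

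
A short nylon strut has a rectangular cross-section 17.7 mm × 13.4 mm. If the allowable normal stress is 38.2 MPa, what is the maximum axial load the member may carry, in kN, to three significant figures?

A = 237.2 mm².
P_max = σ_allow · A = 38.2 · 237.2 = 9060 N = 9.06 kN.

9.06 kN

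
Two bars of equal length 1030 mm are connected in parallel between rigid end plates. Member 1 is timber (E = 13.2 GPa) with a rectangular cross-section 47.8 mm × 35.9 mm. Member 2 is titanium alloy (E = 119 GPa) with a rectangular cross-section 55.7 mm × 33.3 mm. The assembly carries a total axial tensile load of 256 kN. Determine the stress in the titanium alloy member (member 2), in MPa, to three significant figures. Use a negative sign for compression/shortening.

125 MPa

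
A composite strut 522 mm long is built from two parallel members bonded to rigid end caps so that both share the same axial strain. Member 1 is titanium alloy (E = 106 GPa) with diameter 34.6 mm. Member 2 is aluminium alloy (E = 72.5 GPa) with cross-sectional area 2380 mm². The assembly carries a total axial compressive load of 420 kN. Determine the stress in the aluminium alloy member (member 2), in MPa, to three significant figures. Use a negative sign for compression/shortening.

A_1 = 940.2 mm².
Equal strain + equilibrium ⇒ each member carries load in proportion to AE: A₁E₁ = 99670000 N, A₂E₂ = 172600000 N, ΣAE = 272200000 N.
σ₂ = P·E₂/ΣAE = -420000·72500/272200000 = -111.9 MPa.

-112 MPa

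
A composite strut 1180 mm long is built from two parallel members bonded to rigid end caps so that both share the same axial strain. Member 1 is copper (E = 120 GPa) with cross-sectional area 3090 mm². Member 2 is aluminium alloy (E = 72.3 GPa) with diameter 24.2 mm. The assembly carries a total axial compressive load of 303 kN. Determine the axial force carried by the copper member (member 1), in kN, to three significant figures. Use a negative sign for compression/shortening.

A_2 = 460 mm².
Equal strain + equilibrium ⇒ each member carries load in proportion to AE: A₁E₁ = 370800000 N, A₂E₂ = 33260000 N, ΣAE = 404100000 N.
F₁ = P·A₁E₁/ΣAE = -303000·370800000/404100000 = -278100 N.

-278 kN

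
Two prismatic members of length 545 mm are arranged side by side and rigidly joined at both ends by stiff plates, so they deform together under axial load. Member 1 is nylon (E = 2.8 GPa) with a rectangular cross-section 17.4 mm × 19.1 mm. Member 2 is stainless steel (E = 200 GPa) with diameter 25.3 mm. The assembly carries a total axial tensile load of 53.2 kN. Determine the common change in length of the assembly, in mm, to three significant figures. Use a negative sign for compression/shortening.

0.286 mm

A_1 = 332.3 mm².
A_2 = 502.7 mm².
Equal strain + equilibrium ⇒ each member carries load in proportion to AE: A₁E₁ = 930600 N, A₂E₂ = 100500000 N, ΣAE = 101500000 N.
δ = PL/ΣAE = 53200·545/101500000 = 0.2857 mm.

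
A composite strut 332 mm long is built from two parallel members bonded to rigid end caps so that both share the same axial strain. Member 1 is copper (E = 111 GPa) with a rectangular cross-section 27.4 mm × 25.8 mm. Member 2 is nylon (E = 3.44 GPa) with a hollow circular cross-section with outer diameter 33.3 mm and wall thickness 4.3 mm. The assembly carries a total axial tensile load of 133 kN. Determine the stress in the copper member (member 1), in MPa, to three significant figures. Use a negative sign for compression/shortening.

A_1 = 706.9 mm².
A_2 = 391.8 mm².
Equal strain + equilibrium ⇒ each member carries load in proportion to AE: A₁E₁ = 78470000 N, A₂E₂ = 1348000 N, ΣAE = 79820000 N.
σ₁ = P·E₁/ΣAE = 133000·111000/79820000 = 185 MPa.

185 MPa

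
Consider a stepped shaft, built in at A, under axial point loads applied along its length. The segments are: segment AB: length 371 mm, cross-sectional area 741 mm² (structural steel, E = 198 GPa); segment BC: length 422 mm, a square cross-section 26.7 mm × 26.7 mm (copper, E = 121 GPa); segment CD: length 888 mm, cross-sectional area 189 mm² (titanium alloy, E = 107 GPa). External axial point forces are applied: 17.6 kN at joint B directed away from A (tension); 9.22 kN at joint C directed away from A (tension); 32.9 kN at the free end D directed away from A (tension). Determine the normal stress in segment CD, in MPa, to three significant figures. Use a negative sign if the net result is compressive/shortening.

174 MPa

Internal axial forces (sectioning from the free end, tension +): N_CD = 32.9 kN, N_BC = 42.12 kN, N_AB = 59.72 kN.
σ_CD = N_CD/A_CD = 32900/189 = 174.1 MPa.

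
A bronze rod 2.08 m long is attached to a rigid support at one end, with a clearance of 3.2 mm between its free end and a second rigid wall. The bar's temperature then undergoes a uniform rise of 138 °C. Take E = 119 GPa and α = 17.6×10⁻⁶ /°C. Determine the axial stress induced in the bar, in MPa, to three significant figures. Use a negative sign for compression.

-106 MPa

Free thermal expansion αLΔT = 17.6e-6 · 2080 · 138 = 5.052 mm.
The walls engage after the gap closes; constrained expansion = 5.052 − 3.2 = 1.852 mm.
The walls impose strain ε = −(1.852)/2080 = -8.9034e-04; σ = Eε = 119000 · -8.9034e-04 = -106 MPa.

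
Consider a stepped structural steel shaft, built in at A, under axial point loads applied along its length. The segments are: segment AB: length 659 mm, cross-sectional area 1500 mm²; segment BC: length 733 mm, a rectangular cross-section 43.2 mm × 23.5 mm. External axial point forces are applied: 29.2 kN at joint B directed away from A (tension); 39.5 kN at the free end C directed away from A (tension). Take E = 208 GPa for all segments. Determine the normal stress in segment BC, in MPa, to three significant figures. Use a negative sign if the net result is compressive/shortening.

Internal axial forces (sectioning from the free end, tension +): N_BC = 39.5 kN, N_AB = 68.7 kN.
A_BC = 1015 mm².
σ_BC = N_BC/A_BC = 39500/1015 = 38.91 MPa.

38.9 MPa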